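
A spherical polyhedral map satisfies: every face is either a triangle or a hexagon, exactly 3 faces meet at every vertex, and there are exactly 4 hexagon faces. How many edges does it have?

Let x be the number of triangles; then F = 4 + x.
Edge–face incidences: 2E = 6·4 + 3·x = 24 + 3x.
Every vertex has degree 3, so 3V = 2E.
Euler: V − E + F = 2 ⇒ (2E)/3 − E + (4 + x) = 2.
Multiply by 6: 2·(2E) − 3·(2E) + 6·(4 + x) = 12, i.e. 24 + 6x − (24 + 3x) = 12.
Collecting terms: 3x = 12, so x = 4.
Then 2E = 24 + 3·4 = 36, so E = 18, V = 2E/3 = 12, F = 4 + 4 = 8.

18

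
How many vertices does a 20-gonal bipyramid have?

A bipyramid over an n-gon has 2n triangular faces and n + 2 vertices: V = 20 + 2 = 22, E = 3·20 = 60, F = 2·20 = 40.

22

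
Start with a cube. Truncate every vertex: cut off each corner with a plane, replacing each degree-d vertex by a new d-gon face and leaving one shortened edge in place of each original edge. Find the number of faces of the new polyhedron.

The base solid has V = 8, E = 12, F = 6.
Truncation replaces each original edge-end by a new vertex, so V′ = 2E = 24.
Each original edge survives, and each old vertex of degree d contributes d new edges; summing degrees gives Σd = 2E, so E′ = E + 2E = 3E = 36.
Each original face survives and each original vertex becomes one new face: F′ = F + V = 14.

14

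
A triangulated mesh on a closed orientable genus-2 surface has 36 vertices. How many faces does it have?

76

χ = 2 − 2·2 = -2, and every face is a triangle so 3F = 2E.
V − E + F = -2 with E = 3F/2 gives 36 − (3/2 − 1)·F = -2, so F = 76 and E = 114.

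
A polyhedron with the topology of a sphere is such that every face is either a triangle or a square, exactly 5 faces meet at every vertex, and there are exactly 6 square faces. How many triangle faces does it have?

32

Let x be the number of triangles; then F = 6 + x.
Edge–face incidences: 2E = 4·6 + 3·x = 24 + 3x.
Every vertex has degree 5, so 5V = 2E.
Euler: V − E + F = 2 ⇒ (2E)/5 − E + (6 + x) = 2.
Multiply by 10: 2·(2E) − 5·(2E) + 10·(6 + x) = 20, i.e. 60 + 10x − 3·(24 + 3x) = 20.
Collecting terms: x − 12 = 20, so x = 32.
Then 2E = 24 + 3·32 = 120, so E = 60, V = 2E/5 = 24, F = 6 + 32 = 38.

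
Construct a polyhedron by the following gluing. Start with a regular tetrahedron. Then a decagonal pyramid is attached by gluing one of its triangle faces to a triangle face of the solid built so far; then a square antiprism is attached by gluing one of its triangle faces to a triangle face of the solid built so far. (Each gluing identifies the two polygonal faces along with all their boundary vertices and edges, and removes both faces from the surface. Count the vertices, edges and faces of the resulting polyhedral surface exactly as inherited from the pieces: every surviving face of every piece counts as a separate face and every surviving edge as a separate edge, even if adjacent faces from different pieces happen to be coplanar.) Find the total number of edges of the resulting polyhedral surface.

36

A regular tetrahedron: V=4, E=6, F=4.
Attach a decagonal pyramid (V=11, E=20, F=11) along a 3-gon: merge 3 vertices and 3 edges, delete both glued faces → V=12, E=23, F=13.
Attach a square antiprism (V=8, E=16, F=10) along a 3-gon: merge 3 vertices and 3 edges, delete both glued faces → V=17, E=36, F=21.
Check: V − E + F = 17 − 36 + 21 = 2.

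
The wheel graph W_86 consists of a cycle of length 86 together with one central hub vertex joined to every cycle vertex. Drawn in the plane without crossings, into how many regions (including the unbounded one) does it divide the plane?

87

W_86 has V = 86 + 1 = 87 vertices and E = 2·86 = 172 edges.
By Euler's formula F = 2 − V + E = 2 − 87 + 172 = 87.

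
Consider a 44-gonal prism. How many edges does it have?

A prism on an n-gon has two n-gon bases and n rectangular sides: V = 2·44 = 88, E = 3·44 = 132, F = 44 + 2 = 46.

132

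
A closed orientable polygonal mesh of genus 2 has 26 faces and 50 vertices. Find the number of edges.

For a closed orientable surface of genus 2, χ = 2 − 2·2 = -2.
E = V + F − (-2) = 50 + 26 − (-2) = 78.

78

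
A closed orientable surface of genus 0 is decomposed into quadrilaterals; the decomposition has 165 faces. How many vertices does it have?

167

χ = 2 − 2·0 = 2, and every face is a square so 4F = 2E.
E = 4·165/2 = 330. Then V = 2 + E − F = 2 + 330 − 165 = 167.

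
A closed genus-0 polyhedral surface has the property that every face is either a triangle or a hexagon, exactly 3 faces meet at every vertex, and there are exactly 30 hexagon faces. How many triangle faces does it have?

Let x be the number of triangles; then F = 30 + x.
Edge–face incidences: 2E = 6·30 + 3·x = 180 + 3x.
Every vertex has degree 3, so 3V = 2E.
Euler: V − E + F = 2 ⇒ (2E)/3 − E + (30 + x) = 2.
Multiply by 6: 2·(2E) − 3·(2E) + 6·(30 + x) = 12, i.e. 180 + 6x − (180 + 3x) = 12.
Collecting terms: 3x = 12, so x = 4.
Then 2E = 180 + 3·4 = 192, so E = 96, V = 2E/3 = 64, F = 30 + 4 = 34.

4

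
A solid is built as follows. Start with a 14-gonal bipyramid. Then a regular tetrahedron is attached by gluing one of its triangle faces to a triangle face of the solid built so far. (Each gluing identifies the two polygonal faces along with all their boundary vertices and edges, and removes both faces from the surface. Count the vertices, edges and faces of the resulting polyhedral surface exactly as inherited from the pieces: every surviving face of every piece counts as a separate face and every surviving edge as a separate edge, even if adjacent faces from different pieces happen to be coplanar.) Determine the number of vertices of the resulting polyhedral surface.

A 14-gonal bipyramid: V=16, E=42, F=28.
Attach a regular tetrahedron (V=4, E=6, F=4) along a 3-gon: merge 3 vertices and 3 edges, delete both glued faces → V=17, E=45, F=30.
Check: V − E + F = 17 − 45 + 30 = 2.

17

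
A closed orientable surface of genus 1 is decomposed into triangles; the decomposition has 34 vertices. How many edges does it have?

χ = 2 − 2·1 = 0, and every face is a triangle so 3F = 2E.
V − E + F = 0 with E = 3F/2 gives 34 − (3/2 − 1)·F = 0, so F = 68 and E = 102.

102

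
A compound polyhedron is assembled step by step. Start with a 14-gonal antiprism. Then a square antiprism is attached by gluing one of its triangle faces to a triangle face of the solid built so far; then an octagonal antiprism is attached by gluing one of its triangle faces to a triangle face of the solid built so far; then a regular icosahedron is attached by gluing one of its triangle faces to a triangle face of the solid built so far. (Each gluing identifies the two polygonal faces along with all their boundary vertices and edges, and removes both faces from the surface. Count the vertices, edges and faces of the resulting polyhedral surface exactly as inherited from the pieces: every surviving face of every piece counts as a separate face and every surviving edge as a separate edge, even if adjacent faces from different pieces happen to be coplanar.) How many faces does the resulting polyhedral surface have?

A 14-gonal antiprism: V=28, E=56, F=30.
Attach a square antiprism (V=8, E=16, F=10) along a 3-gon: merge 3 vertices and 3 edges, delete both glued faces → V=33, E=69, F=38.
Attach an octagonal antiprism (V=16, E=32, F=18) along a 3-gon: merge 3 vertices and 3 edges, delete both glued faces → V=46, E=98, F=54.
Attach a regular icosahedron (V=12, E=30, F=20) along a 3-gon: merge 3 vertices and 3 edges, delete both glued faces → V=55, E=125, F=72.
Check: V − E + F = 55 − 125 + 72 = 2.

72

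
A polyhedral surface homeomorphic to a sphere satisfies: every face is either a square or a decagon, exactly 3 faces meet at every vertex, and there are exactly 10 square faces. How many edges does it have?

Let x be the number of decagons; then F = 10 + x.
Edge–face incidences: 2E = 4·10 + 10·x = 40 + 10x.
Every vertex has degree 3, so 3V = 2E.
Euler: V − E + F = 2 ⇒ (2E)/3 − E + (10 + x) = 2.
Multiply by 6: 2·(2E) − 3·(2E) + 6·(10 + x) = 12, i.e. 60 + 6x − (40 + 10x) = 12.
Collecting terms: −4x + 20 = 12, so −4x = −8, so x = 2.
Then 2E = 40 + 10·2 = 60, so E = 30, V = 2E/3 = 20, F = 10 + 2 = 12.

30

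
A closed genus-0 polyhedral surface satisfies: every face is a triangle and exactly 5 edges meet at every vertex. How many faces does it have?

Each face has 3 edges and each edge borders two faces, so 2E = 3F.
Each vertex has degree 5, so 5V = 2E and hence V = 3F/5.
Euler: V − E + F = 2 ⇒ (3F/5) − (3F/2) + F = 2.
Multiply by 10: (6 − 15 + 10)F = 20, i.e. 1F = 20.
So F = 20, E = 3·20/2 = 30, V = 3·20/5 = 12.

20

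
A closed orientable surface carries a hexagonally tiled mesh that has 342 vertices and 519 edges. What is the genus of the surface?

Every face is a hexagon and each edge borders two faces, so 6F = 2·519, giving F = 173.
χ = V − E + F = 342 − 519 + 173 = -4.
For a closed orientable surface χ = 2 − 2g, so g = (2 − (-4))/2 = 3.

3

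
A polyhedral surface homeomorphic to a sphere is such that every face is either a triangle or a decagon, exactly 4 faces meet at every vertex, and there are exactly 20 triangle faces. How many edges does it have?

40

Let x be the number of decagons; then F = 20 + x.
Edge–face incidences: 2E = 3·20 + 10·x = 60 + 10x.
Every vertex has degree 4, so 4V = 2E.
Euler: V − E + F = 2 ⇒ (2E)/4 − E + (20 + x) = 2.
Multiply by 8: 2·(2E) − 4·(2E) + 8·(20 + x) = 16, i.e. 160 + 8x − 2·(60 + 10x) = 16.
Collecting terms: −12x + 40 = 16, so −12x = −24, so x = 2.
Then 2E = 60 + 10·2 = 80, so E = 40, V = 2E/4 = 20, F = 20 + 2 = 22.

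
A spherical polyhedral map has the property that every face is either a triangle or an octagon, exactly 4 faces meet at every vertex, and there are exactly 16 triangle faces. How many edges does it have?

32

Let x be the number of octagons; then F = 16 + x.
Edge–face incidences: 2E = 3·16 + 8·x = 48 + 8x.
Every vertex has degree 4, so 4V = 2E.
Euler: V − E + F = 2 ⇒ (2E)/4 − E + (16 + x) = 2.
Multiply by 8: 2·(2E) − 4·(2E) + 8·(16 + x) = 16, i.e. 128 + 8x − 2·(48 + 8x) = 16.
Collecting terms: −8x + 32 = 16, so −8x = −16, so x = 2.
Then 2E = 48 + 8·2 = 64, so E = 32, V = 2E/4 = 16, F = 16 + 2 = 18.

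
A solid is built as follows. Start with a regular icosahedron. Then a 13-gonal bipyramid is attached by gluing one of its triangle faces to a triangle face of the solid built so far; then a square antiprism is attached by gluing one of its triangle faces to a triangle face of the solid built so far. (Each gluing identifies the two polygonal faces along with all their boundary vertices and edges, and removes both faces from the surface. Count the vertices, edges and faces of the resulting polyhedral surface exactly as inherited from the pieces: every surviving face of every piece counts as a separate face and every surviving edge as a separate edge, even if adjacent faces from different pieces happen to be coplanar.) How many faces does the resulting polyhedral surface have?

52

A regular icosahedron: V=12, E=30, F=20.
Attach a 13-gonal bipyramid (V=15, E=39, F=26) along a 3-gon: merge 3 vertices and 3 edges, delete both glued faces → V=24, E=66, F=44.
Attach a square antiprism (V=8, E=16, F=10) along a 3-gon: merge 3 vertices and 3 edges, delete both glued faces → V=29, E=79, F=52.
Check: V − E + F = 29 − 79 + 52 = 2.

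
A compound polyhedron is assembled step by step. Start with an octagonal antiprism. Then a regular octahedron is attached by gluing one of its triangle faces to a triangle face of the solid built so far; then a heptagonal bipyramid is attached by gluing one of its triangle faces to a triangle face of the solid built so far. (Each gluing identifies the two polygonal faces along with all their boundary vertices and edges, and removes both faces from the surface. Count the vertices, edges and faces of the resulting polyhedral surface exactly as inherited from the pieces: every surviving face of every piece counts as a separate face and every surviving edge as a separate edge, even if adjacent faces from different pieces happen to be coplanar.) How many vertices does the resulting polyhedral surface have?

25

An octagonal antiprism: V=16, E=32, F=18.
Attach a regular octahedron (V=6, E=12, F=8) along a 3-gon: merge 3 vertices and 3 edges, delete both glued faces → V=19, E=41, F=24.
Attach a heptagonal bipyramid (V=9, E=21, F=14) along a 3-gon: merge 3 vertices and 3 edges, delete both glued faces → V=25, E=59, F=36.
Check: V − E + F = 25 − 59 + 36 = 2.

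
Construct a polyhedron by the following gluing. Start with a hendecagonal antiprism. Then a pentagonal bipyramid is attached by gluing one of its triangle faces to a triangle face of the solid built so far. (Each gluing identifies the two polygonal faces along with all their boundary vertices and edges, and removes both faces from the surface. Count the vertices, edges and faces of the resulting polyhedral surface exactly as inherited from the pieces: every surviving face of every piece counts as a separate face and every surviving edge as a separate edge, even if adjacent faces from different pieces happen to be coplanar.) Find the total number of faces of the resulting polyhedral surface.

32

A hendecagonal antiprism: V=22, E=44, F=24.
Attach a pentagonal bipyramid (V=7, E=15, F=10) along a 3-gon: merge 3 vertices and 3 edges, delete both glued faces → V=26, E=56, F=32.
Check: V − E + F = 26 − 56 + 32 = 2.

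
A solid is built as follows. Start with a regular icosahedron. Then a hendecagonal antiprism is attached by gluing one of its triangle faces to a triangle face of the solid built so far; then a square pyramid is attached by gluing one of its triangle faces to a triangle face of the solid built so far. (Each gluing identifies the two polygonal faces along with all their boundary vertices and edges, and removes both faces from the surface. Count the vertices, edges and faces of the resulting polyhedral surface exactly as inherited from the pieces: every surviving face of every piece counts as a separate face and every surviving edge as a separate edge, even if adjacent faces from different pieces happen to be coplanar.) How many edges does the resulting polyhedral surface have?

A regular icosahedron: V=12, E=30, F=20.
Attach a hendecagonal antiprism (V=22, E=44, F=24) along a 3-gon: merge 3 vertices and 3 edges, delete both glued faces → V=31, E=71, F=42.
Attach a square pyramid (V=5, E=8, F=5) along a 3-gon: merge 3 vertices and 3 edges, delete both glued faces → V=33, E=76, F=45.
Check: V − E + F = 33 − 76 + 45 = 2.

76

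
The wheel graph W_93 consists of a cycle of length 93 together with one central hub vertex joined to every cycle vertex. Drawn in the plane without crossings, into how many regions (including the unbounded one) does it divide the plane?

W_93 has V = 93 + 1 = 94 vertices and E = 2·93 = 186 edges.
By Euler's formula F = 2 − V + E = 2 − 94 + 186 = 94.

94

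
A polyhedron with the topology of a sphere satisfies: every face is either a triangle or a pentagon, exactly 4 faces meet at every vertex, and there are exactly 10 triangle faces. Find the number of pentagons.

2

Let x be the number of pentagons; then F = 10 + x.
Edge–face incidences: 2E = 3·10 + 5·x = 30 + 5x.
Every vertex has degree 4, so 4V = 2E.
Euler: V − E + F = 2 ⇒ (2E)/4 − E + (10 + x) = 2.
Multiply by 8: 2·(2E) − 4·(2E) + 8·(10 + x) = 16, i.e. 80 + 8x − 2·(30 + 5x) = 16.
Collecting terms: −2x + 20 = 16, so −2x = −4, so x = 2.
Then 2E = 30 + 5·2 = 40, so E = 20, V = 2E/4 = 10, F = 10 + 2 = 12.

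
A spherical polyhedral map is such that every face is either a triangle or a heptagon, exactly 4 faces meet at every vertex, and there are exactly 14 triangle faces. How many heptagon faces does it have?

Let x be the number of heptagons; then F = 14 + x.
Edge–face incidences: 2E = 3·14 + 7·x = 42 + 7x.
Every vertex has degree 4, so 4V = 2E.
Euler: V − E + F = 2 ⇒ (2E)/4 − E + (14 + x) = 2.
Multiply by 8: 2·(2E) − 4·(2E) + 8·(14 + x) = 16, i.e. 112 + 8x − 2·(42 + 7x) = 16.
Collecting terms: −6x + 28 = 16, so −6x = −12, so x = 2.
Then 2E = 42 + 7·2 = 56, so E = 28, V = 2E/4 = 14, F = 14 + 2 = 16.

2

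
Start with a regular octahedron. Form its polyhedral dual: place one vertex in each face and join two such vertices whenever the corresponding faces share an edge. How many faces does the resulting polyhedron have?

The base solid has V = 6, E = 12, F = 8.
The dual swaps V and F and preserves E: V′ = F = 8, E′ = E = 12, F′ = V = 6.

6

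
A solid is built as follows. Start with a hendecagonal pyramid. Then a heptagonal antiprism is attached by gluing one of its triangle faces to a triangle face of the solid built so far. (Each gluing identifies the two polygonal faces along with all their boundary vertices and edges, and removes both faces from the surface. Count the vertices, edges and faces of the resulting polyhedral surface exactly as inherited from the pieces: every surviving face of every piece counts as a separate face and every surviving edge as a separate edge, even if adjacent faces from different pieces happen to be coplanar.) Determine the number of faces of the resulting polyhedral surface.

26

A hendecagonal pyramid: V=12, E=22, F=12.
Attach a heptagonal antiprism (V=14, E=28, F=16) along a 3-gon: merge 3 vertices and 3 edges, delete both glued faces → V=23, E=47, F=26.
Check: V − E + F = 23 − 47 + 26 = 2.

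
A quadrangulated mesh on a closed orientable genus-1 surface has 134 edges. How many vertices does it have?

χ = 2 − 2·1 = 0, and every face is a square so 4F = 2E.
F = 2E/4 = 67. Then V = 0 + E − F = 0 + 134 − 67 = 67.

67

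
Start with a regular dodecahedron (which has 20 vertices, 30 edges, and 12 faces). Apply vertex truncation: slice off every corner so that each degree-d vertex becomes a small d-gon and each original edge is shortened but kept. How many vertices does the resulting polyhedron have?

60

Truncation replaces each original edge-end by a new vertex, so V′ = 2E = 60.
Each original edge survives, and each old vertex of degree d contributes d new edges; summing degrees gives Σd = 2E, so E′ = E + 2E = 3E = 90.
Each original face survives and each original vertex becomes one new face: F′ = F + V = 32.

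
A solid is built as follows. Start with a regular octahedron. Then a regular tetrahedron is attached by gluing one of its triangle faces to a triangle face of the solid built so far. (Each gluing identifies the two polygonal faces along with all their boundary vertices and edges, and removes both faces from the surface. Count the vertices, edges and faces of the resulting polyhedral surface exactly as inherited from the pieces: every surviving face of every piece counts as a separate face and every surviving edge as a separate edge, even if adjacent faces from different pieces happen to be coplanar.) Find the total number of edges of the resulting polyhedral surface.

A regular octahedron: V=6, E=12, F=8.
Attach a regular tetrahedron (V=4, E=6, F=4) along a 3-gon: merge 3 vertices and 3 edges, delete both glued faces → V=7, E=15, F=10.
Check: V − E + F = 7 − 15 + 10 = 2.

15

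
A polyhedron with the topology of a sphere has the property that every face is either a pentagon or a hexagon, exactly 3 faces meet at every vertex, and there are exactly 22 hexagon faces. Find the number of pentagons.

12

Let x be the number of pentagons; then F = 22 + x.
Edge–face incidences: 2E = 6·22 + 5·x = 132 + 5x.
Every vertex has degree 3, so 3V = 2E.
Euler: V − E + F = 2 ⇒ (2E)/3 − E + (22 + x) = 2.
Multiply by 6: 2·(2E) − 3·(2E) + 6·(22 + x) = 12, i.e. 132 + 6x − (132 + 5x) = 12.
Collecting terms: x = 12.
Then 2E = 132 + 5·12 = 192, so E = 96, V = 2E/3 = 64, F = 22 + 12 = 34.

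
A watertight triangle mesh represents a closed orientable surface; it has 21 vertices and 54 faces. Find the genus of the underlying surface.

Every face is a triangle, so 2E = 3·54 = 162, giving E = 81.
χ = V − E + F = 21 − 81 + 54 = -6.
For a closed orientable surface χ = 2 − 2g, so g = (2 − (-6))/2 = 4.

4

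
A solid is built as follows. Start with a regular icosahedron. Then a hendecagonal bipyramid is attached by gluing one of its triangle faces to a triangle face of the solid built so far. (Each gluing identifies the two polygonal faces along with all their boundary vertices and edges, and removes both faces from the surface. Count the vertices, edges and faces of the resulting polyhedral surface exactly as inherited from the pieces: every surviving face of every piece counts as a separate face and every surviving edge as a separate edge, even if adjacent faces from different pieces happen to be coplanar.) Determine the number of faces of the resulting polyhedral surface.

40

A regular icosahedron: V=12, E=30, F=20.
Attach a hendecagonal bipyramid (V=13, E=33, F=22) along a 3-gon: merge 3 vertices and 3 edges, delete both glued faces → V=22, E=60, F=40.
Check: V − E + F = 22 − 60 + 40 = 2.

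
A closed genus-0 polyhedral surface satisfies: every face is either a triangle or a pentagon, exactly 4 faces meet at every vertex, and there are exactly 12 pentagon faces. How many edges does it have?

60

Let x be the number of triangles; then F = 12 + x.
Edge–face incidences: 2E = 5·12 + 3·x = 60 + 3x.
Every vertex has degree 4, so 4V = 2E.
Euler: V − E + F = 2 ⇒ (2E)/4 − E + (12 + x) = 2.
Multiply by 8: 2·(2E) − 4·(2E) + 8·(12 + x) = 16, i.e. 96 + 8x − 2·(60 + 3x) = 16.
Collecting terms: 2x − 24 = 16, so 2x = 40, so x = 20.
Then 2E = 60 + 3·20 = 120, so E = 60, V = 2E/4 = 30, F = 12 + 20 = 32.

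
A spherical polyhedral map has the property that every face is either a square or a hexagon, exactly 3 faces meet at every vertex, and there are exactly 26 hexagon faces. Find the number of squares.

6

Let x be the number of squares; then F = 26 + x.
Edge–face incidences: 2E = 6·26 + 4·x = 156 + 4x.
Every vertex has degree 3, so 3V = 2E.
Euler: V − E + F = 2 ⇒ (2E)/3 − E + (26 + x) = 2.
Multiply by 6: 2·(2E) − 3·(2E) + 6·(26 + x) = 12, i.e. 156 + 6x − (156 + 4x) = 12.
Collecting terms: 2x = 12, so x = 6.
Then 2E = 156 + 4·6 = 180, so E = 90, V = 2E/3 = 60, F = 26 + 6 = 32.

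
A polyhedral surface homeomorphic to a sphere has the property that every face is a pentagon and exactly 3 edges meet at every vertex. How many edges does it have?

Each face has 5 edges and each edge borders two faces, so 2E = 5F.
Each vertex has degree 3, so 3V = 2E and hence V = 5F/3.
Euler: V − E + F = 2 ⇒ (5F/3) − (5F/2) + F = 2.
Multiply by 6: (10 − 15 + 6)F = 12, i.e. 1F = 12.
So F = 12, E = 5·12/2 = 30, V = 5·12/3 = 20.

30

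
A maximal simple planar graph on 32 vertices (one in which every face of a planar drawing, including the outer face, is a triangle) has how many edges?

90

In a plane triangulation 3F = 2E and V − E + F = 2, so E = 3V − 6 = 3·32 − 6 = 90.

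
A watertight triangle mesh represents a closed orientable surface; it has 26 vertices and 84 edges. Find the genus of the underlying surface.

Every face is a triangle and each edge borders two faces, so 3F = 2·84, giving F = 56.
χ = V − E + F = 26 − 84 + 56 = -2.
For a closed orientable surface χ = 2 − 2g, so g = (2 − (-2))/2 = 2.

2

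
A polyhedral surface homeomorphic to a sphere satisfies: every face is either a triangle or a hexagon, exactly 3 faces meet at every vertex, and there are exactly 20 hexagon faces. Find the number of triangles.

Let x be the number of triangles; then F = 20 + x.
Edge–face incidences: 2E = 6·20 + 3·x = 120 + 3x.
Every vertex has degree 3, so 3V = 2E.
Euler: V − E + F = 2 ⇒ (2E)/3 − E + (20 + x) = 2.
Multiply by 6: 2·(2E) − 3·(2E) + 6·(20 + x) = 12, i.e. 120 + 6x − (120 + 3x) = 12.
Collecting terms: 3x = 12, so x = 4.
Then 2E = 120 + 3·4 = 132, so E = 66, V = 2E/3 = 44, F = 20 + 4 = 24.

4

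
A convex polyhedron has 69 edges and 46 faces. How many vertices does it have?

25

Here V − E + F = 2.
V = 2 + E − F = 2 + 69 − 46 = 25.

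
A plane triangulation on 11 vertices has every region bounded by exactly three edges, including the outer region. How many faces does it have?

In a plane triangulation 3F = 2E and V − E + F = 2, so F = 2V − 4 = 2·11 − 4 = 18.

18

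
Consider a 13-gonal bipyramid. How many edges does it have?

A bipyramid over an n-gon has 2n triangular faces and n + 2 vertices: V = 13 + 2 = 15, E = 3·13 = 39, F = 2·13 = 26.
Check: V − E + F = 15 − 39 + 26 = 2.

39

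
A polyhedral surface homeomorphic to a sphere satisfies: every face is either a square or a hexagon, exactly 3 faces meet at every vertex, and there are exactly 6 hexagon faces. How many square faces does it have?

6

Let x be the number of squares; then F = 6 + x.
Edge–face incidences: 2E = 6·6 + 4·x = 36 + 4x.
Every vertex has degree 3, so 3V = 2E.
Euler: V − E + F = 2 ⇒ (2E)/3 − E + (6 + x) = 2.
Multiply by 6: 2·(2E) − 3·(2E) + 6·(6 + x) = 12, i.e. 36 + 6x − (36 + 4x) = 12.
Collecting terms: 2x = 12, so x = 6.
Then 2E = 36 + 4·6 = 60, so E = 30, V = 2E/3 = 20, F = 6 + 6 = 12.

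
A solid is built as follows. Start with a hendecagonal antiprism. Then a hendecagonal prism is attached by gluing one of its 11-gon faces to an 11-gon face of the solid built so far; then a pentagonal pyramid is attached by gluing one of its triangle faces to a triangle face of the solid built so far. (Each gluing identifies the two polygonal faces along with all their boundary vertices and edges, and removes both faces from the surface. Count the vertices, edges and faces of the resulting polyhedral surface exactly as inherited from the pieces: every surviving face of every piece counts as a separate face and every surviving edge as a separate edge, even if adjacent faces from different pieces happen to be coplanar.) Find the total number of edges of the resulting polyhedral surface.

A hendecagonal antiprism: V=22, E=44, F=24.
Attach a hendecagonal prism (V=22, E=33, F=13) along an 11-gon: merge 11 vertices and 11 edges, delete both glued faces → V=33, E=66, F=35.
Attach a pentagonal pyramid (V=6, E=10, F=6) along a 3-gon: merge 3 vertices and 3 edges, delete both glued faces → V=36, E=73, F=39.
Check: V − E + F = 36 − 73 + 39 = 2.

73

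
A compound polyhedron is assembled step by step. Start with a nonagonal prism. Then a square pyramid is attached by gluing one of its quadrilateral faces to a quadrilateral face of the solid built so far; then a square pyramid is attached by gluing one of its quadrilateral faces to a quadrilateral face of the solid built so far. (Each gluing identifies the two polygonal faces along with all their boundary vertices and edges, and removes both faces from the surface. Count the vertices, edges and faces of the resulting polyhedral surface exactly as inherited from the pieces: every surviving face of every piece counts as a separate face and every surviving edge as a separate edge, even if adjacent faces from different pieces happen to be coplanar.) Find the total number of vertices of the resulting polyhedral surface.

A nonagonal prism: V=18, E=27, F=11.
Attach a square pyramid (V=5, E=8, F=5) along a 4-gon: merge 4 vertices and 4 edges, delete both glued faces → V=19, E=31, F=14.
Attach a square pyramid (V=5, E=8, F=5) along a 4-gon: merge 4 vertices and 4 edges, delete both glued faces → V=20, E=35, F=17.
Check: V − E + F = 20 − 35 + 17 = 2.

20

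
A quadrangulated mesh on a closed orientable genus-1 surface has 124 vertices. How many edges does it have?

χ = 2 − 2·1 = 0, and every face is a square so 4F = 2E.
V − E + F = 0 with E = 4F/2 gives 124 − (4/2 − 1)·F = 0, so F = 124 and E = 248.

248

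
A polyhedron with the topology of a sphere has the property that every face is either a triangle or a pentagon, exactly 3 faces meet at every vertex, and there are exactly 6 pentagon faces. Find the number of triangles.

Let x be the number of triangles; then F = 6 + x.
Edge–face incidences: 2E = 5·6 + 3·x = 30 + 3x.
Every vertex has degree 3, so 3V = 2E.
Euler: V − E + F = 2 ⇒ (2E)/3 − E + (6 + x) = 2.
Multiply by 6: 2·(2E) − 3·(2E) + 6·(6 + x) = 12, i.e. 36 + 6x − (30 + 3x) = 12.
Collecting terms: 3x + 6 = 12, so 3x = 6, so x = 2.
Then 2E = 30 + 3·2 = 36, so E = 18, V = 2E/3 = 12, F = 6 + 2 = 8.

2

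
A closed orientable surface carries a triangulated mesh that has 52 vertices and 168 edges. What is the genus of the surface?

Every face is a triangle and each edge borders two faces, so 3F = 2·168, giving F = 112.
χ = V − E + F = 52 − 168 + 112 = -4.
For a closed orientable surface χ = 2 − 2g, so g = (2 − (-4))/2 = 3.

3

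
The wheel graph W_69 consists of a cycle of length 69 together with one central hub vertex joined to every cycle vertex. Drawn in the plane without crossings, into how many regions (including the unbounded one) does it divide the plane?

W_69 has V = 69 + 1 = 70 vertices and E = 2·69 = 138 edges.
By Euler's formula F = 2 − V + E = 2 − 70 + 138 = 70.

70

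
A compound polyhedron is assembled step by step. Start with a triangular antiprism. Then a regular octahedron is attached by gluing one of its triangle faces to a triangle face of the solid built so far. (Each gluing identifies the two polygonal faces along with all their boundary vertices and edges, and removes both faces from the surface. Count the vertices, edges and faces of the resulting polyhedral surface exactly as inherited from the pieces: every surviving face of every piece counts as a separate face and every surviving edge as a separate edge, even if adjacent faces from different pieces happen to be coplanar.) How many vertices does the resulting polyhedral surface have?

9

A triangular antiprism: V=6, E=12, F=8.
Attach a regular octahedron (V=6, E=12, F=8) along a 3-gon: merge 3 vertices and 3 edges, delete both glued faces → V=9, E=21, F=14.
Check: V − E + F = 9 − 21 + 14 = 2.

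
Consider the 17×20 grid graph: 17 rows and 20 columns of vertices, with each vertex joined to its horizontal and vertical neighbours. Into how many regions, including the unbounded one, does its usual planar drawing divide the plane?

305

The grid has V = 17·20 = 340 vertices and E = 17·19 + 20·16 = 643 edges.
F = 2 − V + E = 2 − 340 + 643 = 305.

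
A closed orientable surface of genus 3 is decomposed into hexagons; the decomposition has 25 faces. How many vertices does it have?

χ = 2 − 2·3 = -4, and every face is a hexagon so 6F = 2E.
E = 6·25/2 = 75. Then V = -4 + E − F = -4 + 75 − 25 = 46.

46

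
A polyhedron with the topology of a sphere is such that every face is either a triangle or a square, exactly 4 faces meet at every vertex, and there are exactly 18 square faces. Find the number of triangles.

Let x be the number of triangles; then F = 18 + x.
Edge–face incidences: 2E = 4·18 + 3·x = 72 + 3x.
Every vertex has degree 4, so 4V = 2E.
Euler: V − E + F = 2 ⇒ (2E)/4 − E + (18 + x) = 2.
Multiply by 8: 2·(2E) − 4·(2E) + 8·(18 + x) = 16, i.e. 144 + 8x − 2·(72 + 3x) = 16.
Collecting terms: 2x = 16, so x = 8.
Then 2E = 72 + 3·8 = 96, so E = 48, V = 2E/4 = 24, F = 18 + 8 = 26.

8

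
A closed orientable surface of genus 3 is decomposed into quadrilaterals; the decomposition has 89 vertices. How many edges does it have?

186

χ = 2 − 2·3 = -4, and every face is a square so 4F = 2E.
V − E + F = -4 with E = 4F/2 gives 89 − (4/2 − 1)·F = -4, so F = 93 and E = 186.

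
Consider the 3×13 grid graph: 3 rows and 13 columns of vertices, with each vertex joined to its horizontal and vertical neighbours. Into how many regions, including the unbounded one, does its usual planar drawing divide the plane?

25

The grid has V = 3·13 = 39 vertices and E = 3·12 + 13·2 = 62 edges.
F = 2 − V + E = 2 − 39 + 62 = 25.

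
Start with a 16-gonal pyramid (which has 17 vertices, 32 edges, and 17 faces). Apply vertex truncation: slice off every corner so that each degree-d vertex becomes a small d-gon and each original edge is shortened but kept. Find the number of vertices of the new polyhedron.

Truncation replaces each original edge-end by a new vertex, so V′ = 2E = 64.
Each original edge survives, and each old vertex of degree d contributes d new edges; summing degrees gives Σd = 2E, so E′ = E + 2E = 3E = 96.
Each original face survives and each original vertex becomes one new face: F′ = F + V = 34.

64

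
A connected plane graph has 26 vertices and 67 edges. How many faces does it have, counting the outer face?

Euler's formula for a connected plane graph: V − E + F = 2, so F = 2 − 26 + 67 = 43.

43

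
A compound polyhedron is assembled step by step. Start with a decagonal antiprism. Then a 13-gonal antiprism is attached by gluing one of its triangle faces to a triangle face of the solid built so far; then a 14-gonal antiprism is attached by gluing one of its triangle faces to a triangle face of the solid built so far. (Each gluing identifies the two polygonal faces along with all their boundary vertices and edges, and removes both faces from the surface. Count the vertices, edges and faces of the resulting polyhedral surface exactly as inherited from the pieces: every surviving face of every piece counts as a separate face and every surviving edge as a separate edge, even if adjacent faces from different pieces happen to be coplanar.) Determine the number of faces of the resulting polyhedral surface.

A decagonal antiprism: V=20, E=40, F=22.
Attach a 13-gonal antiprism (V=26, E=52, F=28) along a 3-gon: merge 3 vertices and 3 edges, delete both glued faces → V=43, E=89, F=48.
Attach a 14-gonal antiprism (V=28, E=56, F=30) along a 3-gon: merge 3 vertices and 3 edges, delete both glued faces → V=68, E=142, F=76.
Check: V − E + F = 68 − 142 + 76 = 2.

76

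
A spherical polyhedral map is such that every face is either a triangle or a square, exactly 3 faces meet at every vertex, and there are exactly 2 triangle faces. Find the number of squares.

3

Let x be the number of squares; then F = 2 + x.
Edge–face incidences: 2E = 3·2 + 4·x = 6 + 4x.
Every vertex has degree 3, so 3V = 2E.
Euler: V − E + F = 2 ⇒ (2E)/3 − E + (2 + x) = 2.
Multiply by 6: 2·(2E) − 3·(2E) + 6·(2 + x) = 12, i.e. 12 + 6x − (6 + 4x) = 12.
Collecting terms: 2x + 6 = 12, so 2x = 6, so x = 3.
Then 2E = 6 + 4·3 = 18, so E = 9, V = 2E/3 = 6, F = 2 + 3 = 5.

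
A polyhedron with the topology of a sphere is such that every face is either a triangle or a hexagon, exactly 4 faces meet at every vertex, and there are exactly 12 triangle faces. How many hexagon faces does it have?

Let x be the number of hexagons; then F = 12 + x.
Edge–face incidences: 2E = 3·12 + 6·x = 36 + 6x.
Every vertex has degree 4, so 4V = 2E.
Euler: V − E + F = 2 ⇒ (2E)/4 − E + (12 + x) = 2.
Multiply by 8: 2·(2E) − 4·(2E) + 8·(12 + x) = 16, i.e. 96 + 8x − 2·(36 + 6x) = 16.
Collecting terms: −4x + 24 = 16, so −4x = −8, so x = 2.
Then 2E = 36 + 6·2 = 48, so E = 24, V = 2E/4 = 12, F = 12 + 2 = 14.

2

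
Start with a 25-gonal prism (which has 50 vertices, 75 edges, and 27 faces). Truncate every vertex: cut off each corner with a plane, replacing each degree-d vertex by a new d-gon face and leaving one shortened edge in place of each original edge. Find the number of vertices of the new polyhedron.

Truncation replaces each original edge-end by a new vertex, so V′ = 2E = 150.
Each original edge survives, and each old vertex of degree d contributes d new edges; summing degrees gives Σd = 2E, so E′ = E + 2E = 3E = 225.
Each original face survives and each original vertex becomes one new face: F′ = F + V = 77.

150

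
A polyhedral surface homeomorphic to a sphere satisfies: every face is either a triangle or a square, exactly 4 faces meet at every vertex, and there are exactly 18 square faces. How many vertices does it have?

Let x be the number of triangles; then F = 18 + x.
Edge–face incidences: 2E = 4·18 + 3·x = 72 + 3x.
Every vertex has degree 4, so 4V = 2E.
Euler: V − E + F = 2 ⇒ (2E)/4 − E + (18 + x) = 2.
Multiply by 8: 2·(2E) − 4·(2E) + 8·(18 + x) = 16, i.e. 144 + 8x − 2·(72 + 3x) = 16.
Collecting terms: 2x = 16, so x = 8.
Then 2E = 72 + 3·8 = 96, so E = 48, V = 2E/4 = 24, F = 18 + 8 = 26.

24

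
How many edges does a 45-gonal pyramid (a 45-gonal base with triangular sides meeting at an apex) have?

90

A pyramid on an n-gon base has one n-gon and n triangles: V = 45 + 1 = 46, E = 2·45 = 90, F = 45 + 1 = 46.
Check: V − E + F = 46 − 90 + 46 = 2.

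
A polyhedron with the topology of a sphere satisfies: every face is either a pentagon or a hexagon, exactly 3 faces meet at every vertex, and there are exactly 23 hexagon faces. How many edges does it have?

99

Let x be the number of pentagons; then F = 23 + x.
Edge–face incidences: 2E = 6·23 + 5·x = 138 + 5x.
Every vertex has degree 3, so 3V = 2E.
Euler: V − E + F = 2 ⇒ (2E)/3 − E + (23 + x) = 2.
Multiply by 6: 2·(2E) − 3·(2E) + 6·(23 + x) = 12, i.e. 138 + 6x − (138 + 5x) = 12.
Collecting terms: x = 12.
Then 2E = 138 + 5·12 = 198, so E = 99, V = 2E/3 = 66, F = 23 + 12 = 35.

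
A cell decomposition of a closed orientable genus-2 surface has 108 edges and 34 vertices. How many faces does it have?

72

For a closed orientable surface of genus 2, χ = 2 − 2·2 = -2.
F = -2 − V + E = -2 − 34 + 108 = 72.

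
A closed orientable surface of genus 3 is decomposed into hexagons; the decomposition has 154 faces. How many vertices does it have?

χ = 2 − 2·3 = -4, and every face is a hexagon so 6F = 2E.
E = 6·154/2 = 462. Then V = -4 + E − F = -4 + 462 − 154 = 304.

304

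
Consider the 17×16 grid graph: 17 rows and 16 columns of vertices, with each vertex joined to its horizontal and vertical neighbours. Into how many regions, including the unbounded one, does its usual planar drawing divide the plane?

The grid has V = 17·16 = 272 vertices and E = 17·15 + 16·16 = 511 edges.
F = 2 − V + E = 2 − 272 + 511 = 241.

241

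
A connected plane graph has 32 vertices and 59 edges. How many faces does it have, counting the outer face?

29

Euler's formula for a connected plane graph: V − E + F = 2, so F = 2 − 32 + 59 = 29.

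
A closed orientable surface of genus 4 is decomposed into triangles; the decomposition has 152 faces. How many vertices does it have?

χ = 2 − 2·4 = -6, and every face is a triangle so 3F = 2E.
E = 3·152/2 = 228. Then V = -6 + E − F = -6 + 228 − 152 = 70.

70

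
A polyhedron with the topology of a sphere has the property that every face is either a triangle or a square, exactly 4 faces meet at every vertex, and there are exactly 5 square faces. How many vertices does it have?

11

Let x be the number of triangles; then F = 5 + x.
Edge–face incidences: 2E = 4·5 + 3·x = 20 + 3x.
Every vertex has degree 4, so 4V = 2E.
Euler: V − E + F = 2 ⇒ (2E)/4 − E + (5 + x) = 2.
Multiply by 8: 2·(2E) − 4·(2E) + 8·(5 + x) = 16, i.e. 40 + 8x − 2·(20 + 3x) = 16.
Collecting terms: 2x = 16, so x = 8.
Then 2E = 20 + 3·8 = 44, so E = 22, V = 2E/4 = 11, F = 5 + 8 = 13.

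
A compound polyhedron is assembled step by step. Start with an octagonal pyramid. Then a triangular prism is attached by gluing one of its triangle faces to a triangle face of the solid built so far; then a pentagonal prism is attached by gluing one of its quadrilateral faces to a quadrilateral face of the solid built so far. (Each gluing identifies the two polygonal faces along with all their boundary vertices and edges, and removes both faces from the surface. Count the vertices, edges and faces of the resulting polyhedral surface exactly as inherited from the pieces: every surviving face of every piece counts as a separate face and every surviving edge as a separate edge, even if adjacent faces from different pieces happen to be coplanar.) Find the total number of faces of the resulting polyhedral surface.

17

An octagonal pyramid: V=9, E=16, F=9.
Attach a triangular prism (V=6, E=9, F=5) along a 3-gon: merge 3 vertices and 3 edges, delete both glued faces → V=12, E=22, F=12.
Attach a pentagonal prism (V=10, E=15, F=7) along a 4-gon: merge 4 vertices and 4 edges, delete both glued faces → V=18, E=33, F=17.
Check: V − E + F = 18 − 33 + 17 = 2.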